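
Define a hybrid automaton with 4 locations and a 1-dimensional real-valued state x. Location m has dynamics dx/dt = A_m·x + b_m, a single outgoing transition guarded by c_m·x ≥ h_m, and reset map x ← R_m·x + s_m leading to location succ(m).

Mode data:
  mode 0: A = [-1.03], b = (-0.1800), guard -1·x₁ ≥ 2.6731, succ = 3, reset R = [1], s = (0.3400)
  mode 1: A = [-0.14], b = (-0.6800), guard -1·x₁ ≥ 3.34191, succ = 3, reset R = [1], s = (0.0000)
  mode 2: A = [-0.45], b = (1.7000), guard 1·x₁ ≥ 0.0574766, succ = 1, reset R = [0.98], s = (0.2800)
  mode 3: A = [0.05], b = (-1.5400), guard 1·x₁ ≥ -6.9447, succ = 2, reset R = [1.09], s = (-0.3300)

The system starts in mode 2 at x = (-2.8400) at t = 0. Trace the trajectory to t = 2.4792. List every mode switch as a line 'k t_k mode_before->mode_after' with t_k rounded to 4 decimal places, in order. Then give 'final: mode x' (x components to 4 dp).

Mode 2: guard c·x = 0.0575 hit at Δt = 1.2799 (t = 1.2799), x⁻ = (0.0575) → reset → x⁺ = (0.3363), jump to mode 1
Mode 1: flow for 1.1993 to horizon, guard not reached → x = (-0.4664)

1 1.2799 2->1
final: 1 -0.4664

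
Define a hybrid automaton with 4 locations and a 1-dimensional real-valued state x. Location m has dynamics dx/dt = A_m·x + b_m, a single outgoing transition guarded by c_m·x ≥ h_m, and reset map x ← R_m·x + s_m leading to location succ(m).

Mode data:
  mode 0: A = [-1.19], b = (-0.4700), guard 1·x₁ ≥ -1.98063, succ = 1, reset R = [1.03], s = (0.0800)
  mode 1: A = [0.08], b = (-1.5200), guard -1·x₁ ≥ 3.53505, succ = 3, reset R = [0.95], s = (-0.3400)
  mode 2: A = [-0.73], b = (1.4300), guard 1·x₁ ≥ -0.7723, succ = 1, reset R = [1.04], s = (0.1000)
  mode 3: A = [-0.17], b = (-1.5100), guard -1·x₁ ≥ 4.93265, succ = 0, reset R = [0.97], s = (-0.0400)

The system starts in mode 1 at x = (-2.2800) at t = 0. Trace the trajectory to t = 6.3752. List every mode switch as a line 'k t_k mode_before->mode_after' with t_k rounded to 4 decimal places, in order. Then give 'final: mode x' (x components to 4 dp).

Mode 1: guard c·x = 3.5351 hit at Δt = 0.7163 (t = 0.7163), x⁻ = (-3.5350) → reset → x⁺ = (-3.6983), jump to mode 3
Mode 3: guard c·x = 4.9326 hit at Δt = 1.5997 (t = 2.3160), x⁻ = (-4.9326) → reset → x⁺ = (-4.8247), jump to mode 0
Mode 0: guard c·x = -1.9806 hit at Δt = 0.8633 (t = 3.1793), x⁻ = (-1.9806) → reset → x⁺ = (-1.9600), jump to mode 1
Mode 1: guard c·x = 3.5351 hit at Δt = 0.9057 (t = 4.0850), x⁻ = (-3.5350) → reset → x⁺ = (-3.6983), jump to mode 3
Mode 3: guard c·x = 4.9326 hit at Δt = 1.5997 (t = 5.6847), x⁻ = (-4.9326) → reset → x⁺ = (-4.8247), jump to mode 0
Mode 0: flow for 0.6905 to horizon, guard not reached → x = (-2.3425)

1 0.7163 1->3
2 2.3160 3->0
3 3.1793 0->1
4 4.0850 1->3
5 5.6847 3->0
final: 0 -2.3425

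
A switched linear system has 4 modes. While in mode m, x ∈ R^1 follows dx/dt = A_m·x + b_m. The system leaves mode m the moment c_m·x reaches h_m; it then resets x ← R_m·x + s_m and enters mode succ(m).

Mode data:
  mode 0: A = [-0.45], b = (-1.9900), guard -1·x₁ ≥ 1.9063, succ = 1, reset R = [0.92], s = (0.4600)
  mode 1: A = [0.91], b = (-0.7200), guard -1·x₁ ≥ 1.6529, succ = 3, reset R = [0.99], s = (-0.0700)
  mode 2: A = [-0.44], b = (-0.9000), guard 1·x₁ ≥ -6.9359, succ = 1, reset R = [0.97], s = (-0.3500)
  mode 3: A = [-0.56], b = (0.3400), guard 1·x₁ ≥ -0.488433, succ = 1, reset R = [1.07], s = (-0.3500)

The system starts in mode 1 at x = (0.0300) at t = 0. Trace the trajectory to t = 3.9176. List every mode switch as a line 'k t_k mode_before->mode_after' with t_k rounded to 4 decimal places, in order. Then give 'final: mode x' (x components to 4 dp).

Mode 1: guard c·x = 1.6529 hit at Δt = 1.2819 (t = 1.2819), x⁻ = (-1.6529) → reset → x⁺ = (-1.7064), jump to mode 3
Mode 3: guard c·x = -0.4884 hit at Δt = 1.3348 (t = 2.6167), x⁻ = (-0.4884) → reset → x⁺ = (-0.8726), jump to mode 1
Mode 1: guard c·x = 1.6529 hit at Δt = 0.4226 (t = 3.0393), x⁻ = (-1.6529) → reset → x⁺ = (-1.7064), jump to mode 3
Mode 3: flow for 0.8783 to horizon, guard not reached → x = (-0.8076)

1 1.2819 1->3
2 2.6167 3->1
3 3.0393 1->3
final: 3 -0.8076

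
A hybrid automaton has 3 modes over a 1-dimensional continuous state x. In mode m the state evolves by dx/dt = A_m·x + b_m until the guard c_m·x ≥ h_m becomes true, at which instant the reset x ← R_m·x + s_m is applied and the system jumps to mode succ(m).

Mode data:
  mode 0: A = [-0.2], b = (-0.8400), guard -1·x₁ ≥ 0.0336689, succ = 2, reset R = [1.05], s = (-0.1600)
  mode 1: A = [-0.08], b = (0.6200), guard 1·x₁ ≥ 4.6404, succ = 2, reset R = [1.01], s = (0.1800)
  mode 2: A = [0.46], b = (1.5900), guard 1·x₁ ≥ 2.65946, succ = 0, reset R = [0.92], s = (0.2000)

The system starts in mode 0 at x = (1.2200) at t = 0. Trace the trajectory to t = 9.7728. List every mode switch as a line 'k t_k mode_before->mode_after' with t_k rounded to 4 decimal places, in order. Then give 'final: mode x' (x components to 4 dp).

Mode 0: guard c·x = 0.0337 hit at Δt = 1.3153 (t = 1.3153), x⁻ = (-0.0337) → reset → x⁺ = (-0.1954), jump to mode 2
Mode 2: guard c·x = 2.6595 hit at Δt = 1.3670 (t = 2.6823), x⁻ = (2.6595) → reset → x⁺ = (2.6467), jump to mode 0
Mode 0: guard c·x = 0.0337 hit at Δt = 2.4837 (t = 5.1660), x⁻ = (-0.0337) → reset → x⁺ = (-0.1954), jump to mode 2
Mode 2: guard c·x = 2.6595 hit at Δt = 1.3670 (t = 6.5330), x⁻ = (2.6595) → reset → x⁺ = (2.6467), jump to mode 0
Mode 0: guard c·x = 0.0337 hit at Δt = 2.4837 (t = 9.0166), x⁻ = (-0.0337) → reset → x⁺ = (-0.1954), jump to mode 2
Mode 2: flow for 0.7562 to horizon, guard not reached → x = (1.1613)

1 1.3153 0->2
2 2.6823 2->0
3 5.1660 0->2
4 6.5330 2->0
5 9.0166 0->2
final: 2 1.1613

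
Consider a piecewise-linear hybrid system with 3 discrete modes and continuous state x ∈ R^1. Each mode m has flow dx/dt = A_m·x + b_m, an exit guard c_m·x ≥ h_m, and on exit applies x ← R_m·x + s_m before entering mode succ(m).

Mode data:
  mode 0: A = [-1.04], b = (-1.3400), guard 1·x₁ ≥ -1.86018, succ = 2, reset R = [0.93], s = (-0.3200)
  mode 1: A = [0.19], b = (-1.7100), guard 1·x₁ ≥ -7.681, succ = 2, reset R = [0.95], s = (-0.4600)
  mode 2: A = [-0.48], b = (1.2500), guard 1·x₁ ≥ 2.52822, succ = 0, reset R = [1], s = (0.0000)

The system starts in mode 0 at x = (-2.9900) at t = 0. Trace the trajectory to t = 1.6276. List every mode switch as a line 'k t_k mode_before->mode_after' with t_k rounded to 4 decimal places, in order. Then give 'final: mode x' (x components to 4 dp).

1 1.0487 0->2
final: 2 -0.9208

Mode 0: guard c·x = -1.8602 hit at Δt = 1.0487 (t = 1.0487), x⁻ = (-1.8602) → reset → x⁺ = (-2.0500), jump to mode 2
Mode 2: flow for 0.5789 to horizon, guard not reached → x = (-0.9208)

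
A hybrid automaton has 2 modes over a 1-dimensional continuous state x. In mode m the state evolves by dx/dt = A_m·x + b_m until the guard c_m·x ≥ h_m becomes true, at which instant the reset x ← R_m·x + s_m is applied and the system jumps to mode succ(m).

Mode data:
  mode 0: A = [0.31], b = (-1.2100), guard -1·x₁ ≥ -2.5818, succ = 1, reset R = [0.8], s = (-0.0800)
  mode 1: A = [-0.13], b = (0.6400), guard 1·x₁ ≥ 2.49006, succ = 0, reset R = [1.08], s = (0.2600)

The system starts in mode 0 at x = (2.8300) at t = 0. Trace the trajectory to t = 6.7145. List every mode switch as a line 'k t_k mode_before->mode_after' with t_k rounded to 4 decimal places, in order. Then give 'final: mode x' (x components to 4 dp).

1 0.6711 0->1
2 2.1209 1->0
3 3.1720 0->1
4 4.6218 1->0
5 5.6729 0->1
final: 1 2.3575

Mode 0: guard c·x = -2.5818 hit at Δt = 0.6711 (t = 0.6711), x⁻ = (2.5818) → reset → x⁺ = (1.9854), jump to mode 1
Mode 1: guard c·x = 2.4901 hit at Δt = 1.4498 (t = 2.1209), x⁻ = (2.4901) → reset → x⁺ = (2.9493), jump to mode 0
Mode 0: guard c·x = -2.5818 hit at Δt = 1.0511 (t = 3.1720), x⁻ = (2.5818) → reset → x⁺ = (1.9854), jump to mode 1
Mode 1: guard c·x = 2.4901 hit at Δt = 1.4498 (t = 4.6218), x⁻ = (2.4901) → reset → x⁺ = (2.9493), jump to mode 0
Mode 0: guard c·x = -2.5818 hit at Δt = 1.0511 (t = 5.6729), x⁻ = (2.5818) → reset → x⁺ = (1.9854), jump to mode 1
Mode 1: flow for 1.0416 to horizon, guard not reached → x = (2.3575)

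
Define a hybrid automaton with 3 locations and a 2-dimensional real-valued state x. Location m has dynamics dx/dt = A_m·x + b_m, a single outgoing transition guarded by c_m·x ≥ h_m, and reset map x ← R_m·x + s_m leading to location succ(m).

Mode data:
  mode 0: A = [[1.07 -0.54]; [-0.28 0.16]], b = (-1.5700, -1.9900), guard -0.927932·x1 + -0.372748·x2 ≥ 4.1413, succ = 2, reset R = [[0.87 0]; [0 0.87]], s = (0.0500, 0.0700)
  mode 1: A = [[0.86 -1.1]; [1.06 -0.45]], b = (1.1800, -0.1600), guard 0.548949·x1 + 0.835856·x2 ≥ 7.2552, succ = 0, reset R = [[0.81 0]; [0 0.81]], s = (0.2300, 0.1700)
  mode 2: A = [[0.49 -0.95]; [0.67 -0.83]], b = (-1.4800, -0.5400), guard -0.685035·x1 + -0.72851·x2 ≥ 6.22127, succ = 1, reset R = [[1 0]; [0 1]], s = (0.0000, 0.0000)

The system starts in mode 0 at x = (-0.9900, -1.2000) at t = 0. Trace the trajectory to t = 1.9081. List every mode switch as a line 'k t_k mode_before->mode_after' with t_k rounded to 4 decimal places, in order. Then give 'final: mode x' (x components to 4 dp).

Mode 0: guard c·x = 4.1413 hit at Δt = 0.8832 (t = 0.8832), x⁻ = (-3.3656, -2.7317) → reset → x⁺ = (-2.8781, -2.3066), jump to mode 2
Mode 2: flow for 1.0249 to horizon, guard not reached → x = (-3.4838, -2.8575)

1 0.8832 0->2
final: 2 -3.4838 -2.8575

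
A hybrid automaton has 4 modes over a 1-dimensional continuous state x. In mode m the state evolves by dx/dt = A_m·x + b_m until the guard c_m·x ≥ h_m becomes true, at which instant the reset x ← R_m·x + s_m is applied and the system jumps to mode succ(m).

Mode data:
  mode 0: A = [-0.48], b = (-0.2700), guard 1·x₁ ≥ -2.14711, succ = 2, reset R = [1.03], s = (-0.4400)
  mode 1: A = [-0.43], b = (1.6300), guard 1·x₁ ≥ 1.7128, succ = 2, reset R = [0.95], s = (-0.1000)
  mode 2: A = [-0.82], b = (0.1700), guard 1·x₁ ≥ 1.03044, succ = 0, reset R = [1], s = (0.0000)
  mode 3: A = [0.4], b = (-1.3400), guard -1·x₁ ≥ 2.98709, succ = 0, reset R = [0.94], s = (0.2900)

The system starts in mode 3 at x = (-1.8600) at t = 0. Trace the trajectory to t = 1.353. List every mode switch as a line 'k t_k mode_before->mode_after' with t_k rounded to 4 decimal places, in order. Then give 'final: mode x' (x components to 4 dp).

Mode 3: guard c·x = 2.9871 hit at Δt = 0.4896 (t = 0.4896), x⁻ = (-2.9871) → reset → x⁺ = (-2.5179), jump to mode 0
Mode 0: guard c·x = -2.1471 hit at Δt = 0.4380 (t = 0.9276), x⁻ = (-2.1471) → reset → x⁺ = (-2.6515), jump to mode 2
Mode 2: flow for 0.4254 to horizon, guard not reached → x = (-1.8096)

1 0.4896 3->0
2 0.9276 0->2
final: 2 -1.8096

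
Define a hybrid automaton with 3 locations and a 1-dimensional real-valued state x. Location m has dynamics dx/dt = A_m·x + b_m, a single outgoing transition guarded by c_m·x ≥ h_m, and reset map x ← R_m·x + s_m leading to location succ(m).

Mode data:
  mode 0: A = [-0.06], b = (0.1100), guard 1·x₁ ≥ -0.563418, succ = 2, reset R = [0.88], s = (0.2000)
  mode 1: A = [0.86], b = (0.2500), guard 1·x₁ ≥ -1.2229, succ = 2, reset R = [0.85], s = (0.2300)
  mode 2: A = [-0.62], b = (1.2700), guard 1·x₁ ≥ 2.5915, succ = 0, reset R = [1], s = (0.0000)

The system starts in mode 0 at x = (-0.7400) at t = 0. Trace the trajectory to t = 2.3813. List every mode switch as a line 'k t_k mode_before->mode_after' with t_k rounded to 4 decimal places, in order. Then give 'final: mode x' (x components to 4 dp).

1 1.1848 0->2
final: 2 0.9320

Mode 0: guard c·x = -0.5634 hit at Δt = 1.1848 (t = 1.1848), x⁻ = (-0.5634) → reset → x⁺ = (-0.2958), jump to mode 2
Mode 2: flow for 1.1965 to horizon, guard not reached → x = (0.9320)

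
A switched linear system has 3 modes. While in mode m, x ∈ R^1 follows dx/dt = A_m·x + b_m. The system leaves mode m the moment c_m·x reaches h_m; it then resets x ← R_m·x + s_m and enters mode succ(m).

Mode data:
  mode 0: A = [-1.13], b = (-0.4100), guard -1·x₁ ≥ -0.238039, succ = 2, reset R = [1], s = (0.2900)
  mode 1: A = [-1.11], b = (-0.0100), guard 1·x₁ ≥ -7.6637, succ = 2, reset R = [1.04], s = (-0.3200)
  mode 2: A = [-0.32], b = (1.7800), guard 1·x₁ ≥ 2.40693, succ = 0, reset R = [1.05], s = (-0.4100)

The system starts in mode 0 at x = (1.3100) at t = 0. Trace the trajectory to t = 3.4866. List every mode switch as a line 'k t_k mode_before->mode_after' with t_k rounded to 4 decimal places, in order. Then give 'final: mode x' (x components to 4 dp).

1 0.9061 0->2
2 2.3659 2->0
final: 0 0.3362

Mode 0: guard c·x = -0.2380 hit at Δt = 0.9061 (t = 0.9061), x⁻ = (0.2380) → reset → x⁺ = (0.5280), jump to mode 2
Mode 2: guard c·x = 2.4069 hit at Δt = 1.4598 (t = 2.3659), x⁻ = (2.4069) → reset → x⁺ = (2.1173), jump to mode 0
Mode 0: flow for 1.1207 to horizon, guard not reached → x = (0.3362)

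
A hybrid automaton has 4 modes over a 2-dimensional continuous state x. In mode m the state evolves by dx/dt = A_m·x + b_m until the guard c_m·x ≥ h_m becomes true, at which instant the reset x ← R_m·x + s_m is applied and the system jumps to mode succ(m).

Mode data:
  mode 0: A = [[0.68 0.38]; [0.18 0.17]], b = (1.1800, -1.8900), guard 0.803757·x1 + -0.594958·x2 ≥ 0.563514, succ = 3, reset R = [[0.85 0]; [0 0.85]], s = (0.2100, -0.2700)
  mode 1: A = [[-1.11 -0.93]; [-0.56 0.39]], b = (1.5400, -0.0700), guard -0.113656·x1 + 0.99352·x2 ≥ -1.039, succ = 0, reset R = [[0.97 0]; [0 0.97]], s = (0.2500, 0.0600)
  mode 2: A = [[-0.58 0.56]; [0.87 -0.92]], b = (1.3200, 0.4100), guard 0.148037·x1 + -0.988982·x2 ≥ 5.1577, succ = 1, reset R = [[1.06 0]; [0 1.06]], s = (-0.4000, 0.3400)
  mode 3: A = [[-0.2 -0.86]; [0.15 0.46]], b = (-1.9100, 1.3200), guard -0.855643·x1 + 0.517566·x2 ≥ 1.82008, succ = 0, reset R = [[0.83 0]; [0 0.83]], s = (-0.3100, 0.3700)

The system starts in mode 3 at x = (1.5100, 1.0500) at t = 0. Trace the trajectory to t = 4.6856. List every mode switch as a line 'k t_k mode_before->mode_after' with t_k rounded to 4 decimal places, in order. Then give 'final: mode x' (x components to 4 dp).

1 0.6260 3->0
2 1.7380 0->3
3 2.5750 3->0
4 3.9251 0->3
final: 3 -0.7454 -0.1845

Mode 3: guard c·x = 1.8201 hit at Δt = 0.6260 (t = 0.6260), x⁻ = (-0.6671, 2.4137) → reset → x⁺ = (-0.8637, 2.3734), jump to mode 0
Mode 0: guard c·x = 0.5635 hit at Δt = 1.1120 (t = 1.7380), x⁻ = (1.1168, 0.5615) → reset → x⁺ = (1.1592, 0.2073), jump to mode 3
Mode 3: guard c·x = 1.8201 hit at Δt = 0.8370 (t = 2.5750), x⁻ = (-1.1136, 1.6756) → reset → x⁺ = (-1.2343, 1.7607), jump to mode 0
Mode 0: guard c·x = 0.5635 hit at Δt = 1.3501 (t = 3.9251), x⁻ = (0.0992, -0.8131) → reset → x⁺ = (0.2944, -0.9611), jump to mode 3
Mode 3: flow for 0.7605 to horizon, guard not reached → x = (-0.7454, -0.1845)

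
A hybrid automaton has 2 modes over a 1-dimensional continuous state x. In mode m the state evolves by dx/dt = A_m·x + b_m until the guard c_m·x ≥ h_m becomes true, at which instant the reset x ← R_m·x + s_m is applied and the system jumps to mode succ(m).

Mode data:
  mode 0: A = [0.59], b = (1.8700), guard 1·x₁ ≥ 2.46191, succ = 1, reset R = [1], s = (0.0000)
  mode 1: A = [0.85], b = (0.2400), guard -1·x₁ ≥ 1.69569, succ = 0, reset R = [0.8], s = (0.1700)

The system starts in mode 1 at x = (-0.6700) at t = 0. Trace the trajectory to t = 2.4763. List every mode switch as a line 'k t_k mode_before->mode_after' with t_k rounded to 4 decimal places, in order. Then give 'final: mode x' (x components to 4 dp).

Mode 1: guard c·x = 1.6957 hit at Δt = 1.5219 (t = 1.5219), x⁻ = (-1.6957) → reset → x⁺ = (-1.1866), jump to mode 0
Mode 0: flow for 0.9544 to horizon, guard not reached → x = (0.3128)

1 1.5219 1->0
final: 0 0.3128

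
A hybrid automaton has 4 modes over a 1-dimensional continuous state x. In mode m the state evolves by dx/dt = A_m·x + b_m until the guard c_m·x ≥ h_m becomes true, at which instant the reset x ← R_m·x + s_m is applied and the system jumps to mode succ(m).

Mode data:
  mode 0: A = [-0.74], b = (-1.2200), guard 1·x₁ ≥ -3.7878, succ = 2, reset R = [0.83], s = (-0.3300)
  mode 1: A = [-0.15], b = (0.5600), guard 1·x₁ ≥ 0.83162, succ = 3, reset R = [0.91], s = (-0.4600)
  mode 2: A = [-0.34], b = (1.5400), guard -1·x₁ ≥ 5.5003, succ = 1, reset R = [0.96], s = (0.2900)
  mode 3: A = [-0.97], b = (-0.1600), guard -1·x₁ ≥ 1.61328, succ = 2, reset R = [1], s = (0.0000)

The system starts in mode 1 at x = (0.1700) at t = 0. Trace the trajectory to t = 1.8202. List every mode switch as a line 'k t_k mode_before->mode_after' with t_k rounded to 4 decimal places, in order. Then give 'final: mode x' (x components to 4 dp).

1 1.3693 1->3
final: 3 0.1332

Mode 1: guard c·x = 0.8316 hit at Δt = 1.3693 (t = 1.3693), x⁻ = (0.8316) → reset → x⁺ = (0.2968), jump to mode 3
Mode 3: flow for 0.4509 to horizon, guard not reached → x = (0.1332)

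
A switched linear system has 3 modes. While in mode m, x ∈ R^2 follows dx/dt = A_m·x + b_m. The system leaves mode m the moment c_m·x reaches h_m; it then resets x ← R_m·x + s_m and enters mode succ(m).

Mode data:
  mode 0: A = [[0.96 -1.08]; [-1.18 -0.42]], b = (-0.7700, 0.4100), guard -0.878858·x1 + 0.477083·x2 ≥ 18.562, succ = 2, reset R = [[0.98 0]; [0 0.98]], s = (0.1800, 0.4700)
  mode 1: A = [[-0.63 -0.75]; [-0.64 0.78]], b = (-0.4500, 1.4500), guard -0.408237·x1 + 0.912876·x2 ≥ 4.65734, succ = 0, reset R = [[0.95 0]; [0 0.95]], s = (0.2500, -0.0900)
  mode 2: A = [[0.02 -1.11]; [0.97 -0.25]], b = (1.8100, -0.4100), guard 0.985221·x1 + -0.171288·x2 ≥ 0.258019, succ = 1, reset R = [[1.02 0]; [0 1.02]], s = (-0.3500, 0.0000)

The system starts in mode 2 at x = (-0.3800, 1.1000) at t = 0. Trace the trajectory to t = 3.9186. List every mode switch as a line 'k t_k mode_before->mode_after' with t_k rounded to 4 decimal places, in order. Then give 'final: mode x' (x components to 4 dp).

1 0.7924 2->1
2 1.8514 1->0
3 2.8904 0->2
final: 2 -15.0869 -7.0397

Mode 2: guard c·x = 0.2580 hit at Δt = 0.7924 (t = 0.7924), x⁻ = (0.3633, 0.5831) → reset → x⁺ = (0.0205, 0.5948), jump to mode 1
Mode 1: guard c·x = 4.6573 hit at Δt = 1.0590 (t = 1.8514), x⁻ = (-1.6870, 4.3474) → reset → x⁺ = (-1.3527, 4.0400), jump to mode 0
Mode 0: guard c·x = 18.5620 hit at Δt = 1.0390 (t = 2.8904), x⁻ = (-15.5853, 10.1968) → reset → x⁺ = (-15.0936, 10.4628), jump to mode 2
Mode 2: flow for 1.0282 to horizon, guard not reached → x = (-15.0869, -7.0397)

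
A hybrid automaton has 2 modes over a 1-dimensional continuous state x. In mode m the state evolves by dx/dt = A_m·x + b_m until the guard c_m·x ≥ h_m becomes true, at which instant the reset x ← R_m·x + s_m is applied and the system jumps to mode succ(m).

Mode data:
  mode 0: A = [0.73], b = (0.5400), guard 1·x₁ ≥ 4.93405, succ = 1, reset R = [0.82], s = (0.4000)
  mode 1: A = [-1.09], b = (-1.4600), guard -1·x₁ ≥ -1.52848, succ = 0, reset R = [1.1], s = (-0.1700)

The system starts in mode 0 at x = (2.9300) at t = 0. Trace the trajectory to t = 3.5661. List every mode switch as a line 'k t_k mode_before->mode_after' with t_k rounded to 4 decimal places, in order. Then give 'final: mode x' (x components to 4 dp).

Mode 0: guard c·x = 4.9341 hit at Δt = 0.5969 (t = 0.5969), x⁻ = (4.9341) → reset → x⁺ = (4.4459), jump to mode 1
Mode 1: guard c·x = -1.5285 hit at Δt = 0.6438 (t = 1.2407), x⁻ = (1.5285) → reset → x⁺ = (1.5113), jump to mode 0
Mode 0: guard c·x = 4.9341 hit at Δt = 1.2664 (t = 2.5071), x⁻ = (4.9340) → reset → x⁺ = (4.4459), jump to mode 1
Mode 1: guard c·x = -1.5285 hit at Δt = 0.6438 (t = 3.1509), x⁻ = (1.5285) → reset → x⁺ = (1.5113), jump to mode 0
Mode 0: flow for 0.4152 to horizon, guard not reached → x = (2.3083)

1 0.5969 0->1
2 1.2407 1->0
3 2.5071 0->1
4 3.1509 1->0
final: 0 2.3083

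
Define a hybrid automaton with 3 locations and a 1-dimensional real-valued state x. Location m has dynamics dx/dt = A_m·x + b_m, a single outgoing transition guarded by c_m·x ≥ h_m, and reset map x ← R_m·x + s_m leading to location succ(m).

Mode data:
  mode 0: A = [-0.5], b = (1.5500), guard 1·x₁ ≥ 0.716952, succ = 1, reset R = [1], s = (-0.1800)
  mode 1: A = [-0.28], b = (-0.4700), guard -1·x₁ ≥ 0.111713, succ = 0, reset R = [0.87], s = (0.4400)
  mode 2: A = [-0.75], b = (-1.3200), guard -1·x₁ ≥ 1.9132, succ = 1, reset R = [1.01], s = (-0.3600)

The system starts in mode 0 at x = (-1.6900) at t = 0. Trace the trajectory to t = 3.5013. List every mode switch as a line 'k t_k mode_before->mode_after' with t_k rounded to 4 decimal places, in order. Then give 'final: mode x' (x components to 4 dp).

1 1.3963 0->1
2 2.6335 1->0
3 2.9252 0->1
final: 1 0.2069

Mode 0: guard c·x = 0.7170 hit at Δt = 1.3963 (t = 1.3963), x⁻ = (0.7170) → reset → x⁺ = (0.5370), jump to mode 1
Mode 1: guard c·x = 0.1117 hit at Δt = 1.2372 (t = 2.6335), x⁻ = (-0.1117) → reset → x⁺ = (0.3428), jump to mode 0
Mode 0: guard c·x = 0.7170 hit at Δt = 0.2917 (t = 2.9252), x⁻ = (0.7170) → reset → x⁺ = (0.5370), jump to mode 1
Mode 1: flow for 0.5761 to horizon, guard not reached → x = (0.2069)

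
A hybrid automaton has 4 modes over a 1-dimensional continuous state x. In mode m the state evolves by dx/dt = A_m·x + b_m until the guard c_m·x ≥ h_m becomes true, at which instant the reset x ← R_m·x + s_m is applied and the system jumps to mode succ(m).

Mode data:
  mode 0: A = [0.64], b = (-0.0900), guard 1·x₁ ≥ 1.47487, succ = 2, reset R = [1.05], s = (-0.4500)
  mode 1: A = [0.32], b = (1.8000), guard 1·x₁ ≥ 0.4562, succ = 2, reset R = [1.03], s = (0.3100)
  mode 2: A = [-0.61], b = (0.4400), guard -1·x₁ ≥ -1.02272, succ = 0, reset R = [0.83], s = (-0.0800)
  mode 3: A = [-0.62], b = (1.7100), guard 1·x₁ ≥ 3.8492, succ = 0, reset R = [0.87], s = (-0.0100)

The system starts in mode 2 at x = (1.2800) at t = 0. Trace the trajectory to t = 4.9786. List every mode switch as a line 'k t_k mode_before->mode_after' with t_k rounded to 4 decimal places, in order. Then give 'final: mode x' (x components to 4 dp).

1 1.0117 2->0
2 2.1886 0->2
3 2.5567 2->0
4 3.7336 0->2
5 4.1018 2->0
final: 0 1.2417

Mode 2: guard c·x = -1.0227 hit at Δt = 1.0117 (t = 1.0117), x⁻ = (1.0227) → reset → x⁺ = (0.7689), jump to mode 0
Mode 0: guard c·x = 1.4749 hit at Δt = 1.1769 (t = 2.1886), x⁻ = (1.4749) → reset → x⁺ = (1.0986), jump to mode 2
Mode 2: guard c·x = -1.0227 hit at Δt = 0.3682 (t = 2.5567), x⁻ = (1.0227) → reset → x⁺ = (0.7689), jump to mode 0
Mode 0: guard c·x = 1.4749 hit at Δt = 1.1769 (t = 3.7336), x⁻ = (1.4749) → reset → x⁺ = (1.0986), jump to mode 2
Mode 2: guard c·x = -1.0227 hit at Δt = 0.3682 (t = 4.1018), x⁻ = (1.0227) → reset → x⁺ = (0.7689), jump to mode 0
Mode 0: flow for 0.8768 to horizon, guard not reached → x = (1.2417)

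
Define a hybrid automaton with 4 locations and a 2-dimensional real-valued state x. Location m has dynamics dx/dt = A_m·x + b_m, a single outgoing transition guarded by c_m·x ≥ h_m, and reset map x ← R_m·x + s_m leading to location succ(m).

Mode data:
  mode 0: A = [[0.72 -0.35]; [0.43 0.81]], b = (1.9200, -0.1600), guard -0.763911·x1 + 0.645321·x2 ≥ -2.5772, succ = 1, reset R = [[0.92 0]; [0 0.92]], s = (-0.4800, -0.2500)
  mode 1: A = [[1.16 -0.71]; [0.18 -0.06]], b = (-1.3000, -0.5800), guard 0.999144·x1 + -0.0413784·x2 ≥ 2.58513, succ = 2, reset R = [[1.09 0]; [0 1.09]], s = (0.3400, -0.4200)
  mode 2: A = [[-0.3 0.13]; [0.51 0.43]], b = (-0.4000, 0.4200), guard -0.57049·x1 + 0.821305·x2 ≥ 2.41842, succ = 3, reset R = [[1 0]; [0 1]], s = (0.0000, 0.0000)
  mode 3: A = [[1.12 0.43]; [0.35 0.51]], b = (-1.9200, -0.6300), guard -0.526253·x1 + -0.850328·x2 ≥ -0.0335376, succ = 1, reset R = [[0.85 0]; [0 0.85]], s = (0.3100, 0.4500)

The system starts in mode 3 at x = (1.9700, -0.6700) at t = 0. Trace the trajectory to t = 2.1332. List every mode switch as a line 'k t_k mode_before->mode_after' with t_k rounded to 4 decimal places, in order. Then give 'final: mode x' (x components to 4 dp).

1 1.0819 3->1
2 1.5168 1->2
final: 2 2.3432 -0.0440

Mode 3: guard c·x = -0.0335 hit at Δt = 1.0819 (t = 1.0819), x⁻ = (1.8323, -1.0945) → reset → x⁺ = (1.8675, -0.4804), jump to mode 1
Mode 1: guard c·x = 2.5851 hit at Δt = 0.4349 (t = 1.5168), x⁻ = (2.5646, -0.5480) → reset → x⁺ = (3.1355, -1.0173), jump to mode 2
Mode 2: flow for 0.6164 to horizon, guard not reached → x = (2.3432, -0.0440)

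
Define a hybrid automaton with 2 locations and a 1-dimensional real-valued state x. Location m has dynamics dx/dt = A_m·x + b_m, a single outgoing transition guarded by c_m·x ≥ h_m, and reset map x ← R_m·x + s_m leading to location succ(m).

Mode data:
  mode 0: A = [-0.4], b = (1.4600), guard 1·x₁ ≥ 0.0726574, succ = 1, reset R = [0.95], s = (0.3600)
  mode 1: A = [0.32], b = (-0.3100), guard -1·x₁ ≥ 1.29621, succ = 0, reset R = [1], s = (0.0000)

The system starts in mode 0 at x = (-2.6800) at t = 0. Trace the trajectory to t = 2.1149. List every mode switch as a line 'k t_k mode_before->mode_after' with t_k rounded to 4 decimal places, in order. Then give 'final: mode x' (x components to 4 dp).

Mode 0: guard c·x = 0.0727 hit at Δt = 1.4267 (t = 1.4267), x⁻ = (0.0727) → reset → x⁺ = (0.4290), jump to mode 1
Mode 1: flow for 0.6882 to horizon, guard not reached → x = (0.2961)

1 1.4267 0->1
final: 1 0.2961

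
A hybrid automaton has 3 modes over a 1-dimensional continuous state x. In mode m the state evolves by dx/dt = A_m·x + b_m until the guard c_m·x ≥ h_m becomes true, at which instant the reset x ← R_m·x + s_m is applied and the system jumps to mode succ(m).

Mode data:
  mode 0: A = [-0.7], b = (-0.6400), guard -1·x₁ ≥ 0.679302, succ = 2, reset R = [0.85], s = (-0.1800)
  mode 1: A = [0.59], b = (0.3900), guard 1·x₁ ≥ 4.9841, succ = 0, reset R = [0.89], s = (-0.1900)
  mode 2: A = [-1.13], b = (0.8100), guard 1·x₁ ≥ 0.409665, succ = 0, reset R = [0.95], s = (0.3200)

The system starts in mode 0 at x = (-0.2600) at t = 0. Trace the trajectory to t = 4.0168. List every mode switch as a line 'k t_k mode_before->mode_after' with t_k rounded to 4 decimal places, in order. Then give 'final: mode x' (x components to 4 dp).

Mode 0: guard c·x = 0.6793 hit at Δt = 1.4629 (t = 1.4629), x⁻ = (-0.6793) → reset → x⁺ = (-0.7574), jump to mode 2
Mode 2: guard c·x = 0.4097 hit at Δt = 1.3881 (t = 2.8510), x⁻ = (0.4097) → reset → x⁺ = (0.7092), jump to mode 0
Mode 0: flow for 1.1658 to horizon, guard not reached → x = (-0.1964)

1 1.4629 0->2
2 2.8510 2->0
final: 0 -0.1964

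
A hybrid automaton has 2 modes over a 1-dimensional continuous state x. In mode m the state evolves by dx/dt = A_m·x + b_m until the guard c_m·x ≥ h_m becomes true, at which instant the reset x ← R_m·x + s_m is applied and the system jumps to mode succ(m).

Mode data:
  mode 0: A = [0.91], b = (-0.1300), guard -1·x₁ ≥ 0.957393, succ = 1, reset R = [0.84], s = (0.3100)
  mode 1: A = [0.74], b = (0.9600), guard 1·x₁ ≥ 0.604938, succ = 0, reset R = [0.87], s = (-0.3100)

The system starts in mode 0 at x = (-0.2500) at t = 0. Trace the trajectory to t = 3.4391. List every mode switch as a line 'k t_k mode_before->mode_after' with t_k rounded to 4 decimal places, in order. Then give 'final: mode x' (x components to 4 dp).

Mode 0: guard c·x = 0.9574 hit at Δt = 1.1317 (t = 1.1317), x⁻ = (-0.9574) → reset → x⁺ = (-0.4942), jump to mode 1
Mode 1: guard c·x = 0.6049 hit at Δt = 1.1653 (t = 2.2970), x⁻ = (0.6049) → reset → x⁺ = (0.2163), jump to mode 0
Mode 0: flow for 1.1421 to horizon, guard not reached → x = (0.3505)

1 1.1317 0->1
2 2.2970 1->0
final: 0 0.3505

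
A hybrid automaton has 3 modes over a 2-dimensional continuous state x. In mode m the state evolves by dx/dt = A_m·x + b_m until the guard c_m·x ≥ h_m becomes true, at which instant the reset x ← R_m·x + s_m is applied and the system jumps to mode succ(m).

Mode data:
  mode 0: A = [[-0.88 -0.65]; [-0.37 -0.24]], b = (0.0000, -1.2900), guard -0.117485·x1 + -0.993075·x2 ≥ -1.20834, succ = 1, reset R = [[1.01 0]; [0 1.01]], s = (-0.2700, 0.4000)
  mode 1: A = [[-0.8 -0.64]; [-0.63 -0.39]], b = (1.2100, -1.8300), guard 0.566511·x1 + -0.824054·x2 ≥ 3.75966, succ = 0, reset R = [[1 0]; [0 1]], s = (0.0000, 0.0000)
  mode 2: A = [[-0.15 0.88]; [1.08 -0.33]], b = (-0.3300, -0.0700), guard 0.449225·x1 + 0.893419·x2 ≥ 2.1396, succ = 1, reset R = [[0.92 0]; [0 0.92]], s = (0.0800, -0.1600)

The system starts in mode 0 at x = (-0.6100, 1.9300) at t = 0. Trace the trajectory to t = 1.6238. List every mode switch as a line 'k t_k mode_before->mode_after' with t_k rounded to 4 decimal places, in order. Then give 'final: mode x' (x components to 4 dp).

1 0.4394 0->1
final: 1 0.2748 -0.4261

Mode 0: guard c·x = -1.2083 hit at Δt = 0.4394 (t = 0.4394), x⁻ = (-0.7916, 1.3104) → reset → x⁺ = (-1.0695, 1.7235), jump to mode 1
Mode 1: flow for 1.1844 to horizon, guard not reached → x = (0.2748, -0.4261)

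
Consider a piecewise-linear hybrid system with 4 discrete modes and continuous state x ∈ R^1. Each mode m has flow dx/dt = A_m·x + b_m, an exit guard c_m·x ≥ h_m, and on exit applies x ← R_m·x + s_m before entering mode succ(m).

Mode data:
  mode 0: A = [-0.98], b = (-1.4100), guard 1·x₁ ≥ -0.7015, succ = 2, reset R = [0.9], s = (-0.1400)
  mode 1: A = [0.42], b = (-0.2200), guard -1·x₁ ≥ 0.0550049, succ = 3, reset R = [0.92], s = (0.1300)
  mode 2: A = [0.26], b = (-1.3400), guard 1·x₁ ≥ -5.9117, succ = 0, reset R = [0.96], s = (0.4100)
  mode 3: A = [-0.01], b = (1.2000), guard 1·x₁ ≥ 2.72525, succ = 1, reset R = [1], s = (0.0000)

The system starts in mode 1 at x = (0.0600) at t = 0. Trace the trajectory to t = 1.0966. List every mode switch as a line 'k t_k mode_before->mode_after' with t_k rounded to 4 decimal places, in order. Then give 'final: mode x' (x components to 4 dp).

Mode 1: guard c·x = 0.0550 hit at Δt = 0.5274 (t = 0.5274), x⁻ = (-0.0550) → reset → x⁺ = (0.0794), jump to mode 3
Mode 3: flow for 0.5692 to horizon, guard not reached → x = (0.7600)

1 0.5274 1->3
final: 3 0.7600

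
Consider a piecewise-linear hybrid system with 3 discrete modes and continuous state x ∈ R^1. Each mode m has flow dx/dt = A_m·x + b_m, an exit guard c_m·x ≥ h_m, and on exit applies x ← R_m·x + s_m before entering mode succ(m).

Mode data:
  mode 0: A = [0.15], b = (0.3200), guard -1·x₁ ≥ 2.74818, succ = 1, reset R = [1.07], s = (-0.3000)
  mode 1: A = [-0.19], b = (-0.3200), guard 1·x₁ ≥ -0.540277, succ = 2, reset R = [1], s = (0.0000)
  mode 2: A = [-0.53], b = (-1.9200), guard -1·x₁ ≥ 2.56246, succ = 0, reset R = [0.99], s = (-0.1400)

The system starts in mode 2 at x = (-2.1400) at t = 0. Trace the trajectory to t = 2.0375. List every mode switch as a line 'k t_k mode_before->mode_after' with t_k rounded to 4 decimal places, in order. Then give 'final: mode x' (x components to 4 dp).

1 0.6328 2->0
2 1.4551 0->1
final: 1 -3.0775

Mode 2: guard c·x = 2.5625 hit at Δt = 0.6328 (t = 0.6328), x⁻ = (-2.5625) → reset → x⁺ = (-2.6768), jump to mode 0
Mode 0: guard c·x = 2.7482 hit at Δt = 0.8223 (t = 1.4551), x⁻ = (-2.7482) → reset → x⁺ = (-3.2406), jump to mode 1
Mode 1: flow for 0.5824 to horizon, guard not reached → x = (-3.0775)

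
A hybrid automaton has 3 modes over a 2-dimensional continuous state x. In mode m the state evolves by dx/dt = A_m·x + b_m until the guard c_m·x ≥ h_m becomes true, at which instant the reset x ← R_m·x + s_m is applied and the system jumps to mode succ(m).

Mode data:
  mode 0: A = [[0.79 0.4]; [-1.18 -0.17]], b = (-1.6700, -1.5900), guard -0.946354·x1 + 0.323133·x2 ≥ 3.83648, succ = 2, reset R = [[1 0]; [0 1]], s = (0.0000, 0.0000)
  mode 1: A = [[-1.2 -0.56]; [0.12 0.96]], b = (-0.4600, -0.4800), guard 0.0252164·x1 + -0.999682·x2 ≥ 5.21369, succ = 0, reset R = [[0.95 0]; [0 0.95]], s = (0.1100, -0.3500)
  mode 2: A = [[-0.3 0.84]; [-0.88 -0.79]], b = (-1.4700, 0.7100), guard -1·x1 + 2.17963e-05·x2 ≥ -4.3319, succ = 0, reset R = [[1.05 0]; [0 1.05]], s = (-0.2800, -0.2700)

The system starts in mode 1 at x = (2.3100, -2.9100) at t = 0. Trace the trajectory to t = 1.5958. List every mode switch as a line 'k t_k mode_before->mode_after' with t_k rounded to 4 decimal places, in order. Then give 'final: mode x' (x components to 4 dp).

Mode 1: guard c·x = 5.2137 hit at Δt = 0.5623 (t = 0.5623), x⁻ = (1.9184, -5.1670) → reset → x⁺ = (1.9325, -5.2586), jump to mode 0
Mode 0: flow for 1.0335 to horizon, guard not reached → x = (-2.1502, -6.0730)

1 0.5623 1->0
final: 0 -2.1502 -6.0730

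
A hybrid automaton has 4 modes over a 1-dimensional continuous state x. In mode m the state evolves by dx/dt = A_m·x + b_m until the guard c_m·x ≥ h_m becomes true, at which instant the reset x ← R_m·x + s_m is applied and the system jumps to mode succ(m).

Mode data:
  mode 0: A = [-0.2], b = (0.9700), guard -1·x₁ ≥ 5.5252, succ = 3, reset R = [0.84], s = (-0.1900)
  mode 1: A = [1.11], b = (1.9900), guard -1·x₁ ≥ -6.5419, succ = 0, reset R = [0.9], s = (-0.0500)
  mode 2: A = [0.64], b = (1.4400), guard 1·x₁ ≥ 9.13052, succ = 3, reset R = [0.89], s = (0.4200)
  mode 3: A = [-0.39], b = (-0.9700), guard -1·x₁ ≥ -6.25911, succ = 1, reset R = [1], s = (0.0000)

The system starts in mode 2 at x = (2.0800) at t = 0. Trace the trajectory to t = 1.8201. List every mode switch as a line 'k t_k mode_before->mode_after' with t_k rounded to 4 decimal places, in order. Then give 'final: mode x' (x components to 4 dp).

1 1.5099 2->3
final: 3 7.2889

Mode 2: guard c·x = 9.1305 hit at Δt = 1.5099 (t = 1.5099), x⁻ = (9.1305) → reset → x⁺ = (8.5462), jump to mode 3
Mode 3: flow for 0.3102 to horizon, guard not reached → x = (7.2889)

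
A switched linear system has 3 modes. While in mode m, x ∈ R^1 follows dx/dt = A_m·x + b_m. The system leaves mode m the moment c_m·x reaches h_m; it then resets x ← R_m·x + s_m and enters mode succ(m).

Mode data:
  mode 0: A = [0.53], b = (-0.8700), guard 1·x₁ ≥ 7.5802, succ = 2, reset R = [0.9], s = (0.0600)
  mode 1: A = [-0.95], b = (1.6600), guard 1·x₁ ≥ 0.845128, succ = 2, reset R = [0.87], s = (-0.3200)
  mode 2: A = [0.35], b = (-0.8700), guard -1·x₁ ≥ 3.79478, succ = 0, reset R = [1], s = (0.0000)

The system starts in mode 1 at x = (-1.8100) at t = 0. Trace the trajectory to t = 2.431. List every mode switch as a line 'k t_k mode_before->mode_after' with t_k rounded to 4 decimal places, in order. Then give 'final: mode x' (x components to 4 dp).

1 1.4441 1->2
final: 2 -0.4390

Mode 1: guard c·x = 0.8451 hit at Δt = 1.4441 (t = 1.4441), x⁻ = (0.8451) → reset → x⁺ = (0.4153), jump to mode 2
Mode 2: flow for 0.9869 to horizon, guard not reached → x = (-0.4390)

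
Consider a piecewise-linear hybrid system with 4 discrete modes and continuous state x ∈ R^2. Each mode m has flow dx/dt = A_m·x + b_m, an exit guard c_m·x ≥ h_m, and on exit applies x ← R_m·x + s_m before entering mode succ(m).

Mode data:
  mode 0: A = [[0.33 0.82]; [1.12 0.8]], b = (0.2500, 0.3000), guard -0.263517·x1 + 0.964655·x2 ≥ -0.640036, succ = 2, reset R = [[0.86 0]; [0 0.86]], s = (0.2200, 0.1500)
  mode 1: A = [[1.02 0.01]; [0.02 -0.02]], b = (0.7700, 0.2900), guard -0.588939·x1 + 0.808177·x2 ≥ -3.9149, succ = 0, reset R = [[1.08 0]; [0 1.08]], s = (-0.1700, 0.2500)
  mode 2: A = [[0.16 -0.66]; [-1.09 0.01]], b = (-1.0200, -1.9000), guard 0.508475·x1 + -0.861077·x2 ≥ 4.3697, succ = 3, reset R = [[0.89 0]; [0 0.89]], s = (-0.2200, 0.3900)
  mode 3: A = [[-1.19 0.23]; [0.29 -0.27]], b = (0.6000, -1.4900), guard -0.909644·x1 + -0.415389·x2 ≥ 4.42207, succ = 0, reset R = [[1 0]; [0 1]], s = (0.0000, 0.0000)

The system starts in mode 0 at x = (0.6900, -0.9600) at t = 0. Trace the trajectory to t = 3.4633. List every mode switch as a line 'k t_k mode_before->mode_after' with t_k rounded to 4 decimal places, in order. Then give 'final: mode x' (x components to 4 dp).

Mode 0: guard c·x = -0.6400 hit at Δt = 1.5017 (t = 1.5017), x⁻ = (0.3883, -0.5574) → reset → x⁺ = (0.5539, -0.3294), jump to mode 2
Mode 2: guard c·x = 4.3697 hit at Δt = 1.5207 (t = 3.0224), x⁻ = (1.3534, -4.2755) → reset → x⁺ = (0.9846, -3.4152), jump to mode 3
Mode 3: flow for 0.4409 to horizon, guard not reached → x = (0.5129, -3.5639)

1 1.5017 0->2
2 3.0224 2->3
final: 3 0.5129 -3.5639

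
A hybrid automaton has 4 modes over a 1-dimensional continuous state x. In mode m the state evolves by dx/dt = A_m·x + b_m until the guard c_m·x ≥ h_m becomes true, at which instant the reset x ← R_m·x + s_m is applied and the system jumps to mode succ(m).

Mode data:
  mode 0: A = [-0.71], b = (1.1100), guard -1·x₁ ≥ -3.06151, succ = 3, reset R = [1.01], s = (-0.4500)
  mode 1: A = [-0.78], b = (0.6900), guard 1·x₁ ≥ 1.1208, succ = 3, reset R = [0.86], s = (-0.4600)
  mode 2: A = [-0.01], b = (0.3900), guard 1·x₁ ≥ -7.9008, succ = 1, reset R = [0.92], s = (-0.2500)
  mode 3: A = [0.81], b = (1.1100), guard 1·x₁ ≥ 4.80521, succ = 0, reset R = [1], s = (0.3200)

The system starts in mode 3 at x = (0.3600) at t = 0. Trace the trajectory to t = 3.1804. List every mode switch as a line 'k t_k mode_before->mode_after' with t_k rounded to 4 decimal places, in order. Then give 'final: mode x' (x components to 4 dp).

1 1.5707 3->0
2 2.7905 0->3
final: 3 4.1323

Mode 3: guard c·x = 4.8052 hit at Δt = 1.5707 (t = 1.5707), x⁻ = (4.8052) → reset → x⁺ = (5.1252), jump to mode 0
Mode 0: guard c·x = -3.0615 hit at Δt = 1.2198 (t = 2.7905), x⁻ = (3.0615) → reset → x⁺ = (2.6421), jump to mode 3
Mode 3: flow for 0.3899 to horizon, guard not reached → x = (4.1323)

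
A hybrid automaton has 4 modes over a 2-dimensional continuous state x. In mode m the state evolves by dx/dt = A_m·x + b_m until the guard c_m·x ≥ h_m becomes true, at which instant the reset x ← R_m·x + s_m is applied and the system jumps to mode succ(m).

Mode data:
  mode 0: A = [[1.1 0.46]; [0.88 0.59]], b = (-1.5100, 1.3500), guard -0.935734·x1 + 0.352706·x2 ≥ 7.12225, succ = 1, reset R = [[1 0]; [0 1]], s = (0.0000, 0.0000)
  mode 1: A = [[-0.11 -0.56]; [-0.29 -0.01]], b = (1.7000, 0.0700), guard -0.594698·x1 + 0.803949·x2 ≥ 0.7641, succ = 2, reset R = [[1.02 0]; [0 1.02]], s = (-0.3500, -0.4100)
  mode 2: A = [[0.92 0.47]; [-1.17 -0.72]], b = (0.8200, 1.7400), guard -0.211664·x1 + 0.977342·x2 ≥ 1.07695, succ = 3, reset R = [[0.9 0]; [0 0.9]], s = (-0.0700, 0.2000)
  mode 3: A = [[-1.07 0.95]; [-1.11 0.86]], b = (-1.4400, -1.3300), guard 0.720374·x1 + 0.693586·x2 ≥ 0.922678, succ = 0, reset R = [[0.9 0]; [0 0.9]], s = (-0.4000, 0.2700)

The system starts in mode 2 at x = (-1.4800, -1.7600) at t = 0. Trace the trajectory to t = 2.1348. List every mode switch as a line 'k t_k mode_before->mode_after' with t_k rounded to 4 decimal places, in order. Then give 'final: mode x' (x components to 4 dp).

1 0.5688 2->3
2 1.4959 3->0
final: 0 -2.3989 3.0454

Mode 2: guard c·x = 1.0770 hit at Δt = 0.5688 (t = 0.5688), x⁻ = (-2.1003, 0.6471) → reset → x⁺ = (-1.9602, 0.7824), jump to mode 3
Mode 3: guard c·x = 0.9227 hit at Δt = 0.9271 (t = 1.4959), x⁻ = (-0.7077, 2.0653) → reset → x⁺ = (-1.0369, 2.1288), jump to mode 0
Mode 0: flow for 0.6389 to horizon, guard not reached → x = (-2.3989, 3.0454)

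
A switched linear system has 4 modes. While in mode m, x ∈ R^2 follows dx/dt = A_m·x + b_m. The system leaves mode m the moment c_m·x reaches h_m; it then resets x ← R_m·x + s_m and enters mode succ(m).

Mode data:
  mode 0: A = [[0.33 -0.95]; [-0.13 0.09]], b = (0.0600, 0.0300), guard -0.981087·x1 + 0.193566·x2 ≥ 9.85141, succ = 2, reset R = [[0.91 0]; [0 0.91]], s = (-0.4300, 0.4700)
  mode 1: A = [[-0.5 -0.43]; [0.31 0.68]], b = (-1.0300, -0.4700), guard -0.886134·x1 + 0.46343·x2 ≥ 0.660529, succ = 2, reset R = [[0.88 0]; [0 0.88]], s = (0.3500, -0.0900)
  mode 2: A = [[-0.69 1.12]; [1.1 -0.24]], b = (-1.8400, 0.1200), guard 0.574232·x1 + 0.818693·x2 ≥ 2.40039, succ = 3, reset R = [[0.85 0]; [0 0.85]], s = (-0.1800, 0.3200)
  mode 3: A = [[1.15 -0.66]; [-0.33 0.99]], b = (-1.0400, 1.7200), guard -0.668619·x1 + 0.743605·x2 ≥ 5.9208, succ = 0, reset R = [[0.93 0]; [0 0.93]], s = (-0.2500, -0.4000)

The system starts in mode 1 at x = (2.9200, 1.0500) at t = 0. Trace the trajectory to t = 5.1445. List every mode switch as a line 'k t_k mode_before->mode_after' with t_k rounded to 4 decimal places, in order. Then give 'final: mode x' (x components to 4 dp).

Mode 1: guard c·x = 0.6605 hit at Δt = 1.0035 (t = 1.0035), x⁻ = (0.3918, 2.1745) → reset → x⁺ = (0.6948, 1.8236), jump to mode 2
Mode 2: guard c·x = 2.4004 hit at Δt = 1.5925 (t = 2.5960), x⁻ = (0.7835, 2.3824) → reset → x⁺ = (0.4860, 2.3450), jump to mode 3
Mode 3: guard c·x = 5.9208 hit at Δt = 0.6262 (t = 3.2222), x⁻ = (-2.2063, 5.9785) → reset → x⁺ = (-2.3019, 5.1600), jump to mode 0
Mode 0: guard c·x = 9.8514 hit at Δt = 0.9203 (t = 4.1425), x⁻ = (-8.8002, 6.2905) → reset → x⁺ = (-8.4382, 6.1944), jump to mode 2
Mode 2: flow for 1.0020 to horizon, guard not reached → x = (-3.8064, -0.1262)

1 1.0035 1->2
2 2.5960 2->3
3 3.2222 3->0
4 4.1425 0->2
final: 2 -3.8064 -0.1262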